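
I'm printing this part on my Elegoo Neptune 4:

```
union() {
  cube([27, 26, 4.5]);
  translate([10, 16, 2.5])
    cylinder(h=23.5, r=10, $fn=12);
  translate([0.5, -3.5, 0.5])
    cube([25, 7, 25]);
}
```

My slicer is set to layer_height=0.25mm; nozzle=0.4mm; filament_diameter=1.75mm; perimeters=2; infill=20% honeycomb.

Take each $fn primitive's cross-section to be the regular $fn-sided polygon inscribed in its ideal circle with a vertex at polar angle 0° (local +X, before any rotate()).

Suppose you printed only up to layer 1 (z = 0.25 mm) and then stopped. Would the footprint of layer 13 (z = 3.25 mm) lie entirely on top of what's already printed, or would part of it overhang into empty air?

Compare the two slices. At z = 0.25: the cube is present — its section is the full 27×26 rectangle (area 702.00 mm²); the cylinder at (10, 16) does not reach this height (z outside [2.5, 26]); the cube at (0.5, -3.5) is absent (z outside [0.5, 25.5]); Combining (union): only the 27×26 cube is present, so the union is just that shape — area = 702.00 mm². At z = 3.25: the 27×26 cube contributes its full rectangle (area 702.00 mm²); the r=10 cylinder at (10, 16) gives a regular 12-gon of circumradius 10 (constant along its height) (area = (12/2)·10.000²·sin(360°/12) = 300.00 mm²); the cube at (0.5, -3.5) is present — its section is the full 25×7 rectangle (area 175.00 mm²); Combining (union): the regions partially overlap — summed areas 1177.00 mm² minus the doubly-counted overlap 387.50 mm² gives 789.50 mm² — area = 789.50 mm². Checking containment: at z = 3.25 the cross-section extends beyond the z = 0.25 cross-section by about 87.50 mm².

part overhangs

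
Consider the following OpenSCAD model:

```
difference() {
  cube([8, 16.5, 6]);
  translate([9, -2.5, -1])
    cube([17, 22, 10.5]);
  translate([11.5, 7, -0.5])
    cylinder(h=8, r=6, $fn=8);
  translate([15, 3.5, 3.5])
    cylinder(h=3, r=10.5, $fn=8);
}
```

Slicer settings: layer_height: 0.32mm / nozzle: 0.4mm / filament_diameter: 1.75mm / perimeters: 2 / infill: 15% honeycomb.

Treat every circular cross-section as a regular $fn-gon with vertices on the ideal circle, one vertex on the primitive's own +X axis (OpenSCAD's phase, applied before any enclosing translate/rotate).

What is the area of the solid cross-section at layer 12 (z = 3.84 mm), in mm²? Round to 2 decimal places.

At z = 3.84 mm: the cube is present — its section is the full 8×16.5 rectangle (area 132.00 mm²); the cube at (9, -2.5) (footprint 17×22) is included at this height (area 374.00 mm²); the r=6 cylinder at (11.5, 7) gives a regular 8-gon of circumradius 6 (constant along its height) (area = (8/2)·6.000²·sin(360°/8) = 101.82 mm²); the r=10.5 cylinder at (15, 3.5) gives a regular 8-gon of circumradius 10.5 (constant along its height) (area = (8/2)·10.500²·sin(360°/8) = 311.83 mm²); Subtracting the remaining from the first: starting from the 8×16.5 cube (132.00 mm²), the 17×22 cube at (9, -2.5) misses the remaining region (no effect); the r=6 cylinder at (11.5, 7) partially overlaps it — only the 13.99 mm² overlap (of its 101.82 mm²) is removed, clipping the outline; the r=10.5 cylinder at (15, 3.5) partially overlaps it — only the 12.56 mm² overlap (of its 311.83 mm²) is removed, clipping the outline — area = 105.46 mm². Overall, the cross-section is a single solid region. Net area = 105.46 mm².

105.46 mm²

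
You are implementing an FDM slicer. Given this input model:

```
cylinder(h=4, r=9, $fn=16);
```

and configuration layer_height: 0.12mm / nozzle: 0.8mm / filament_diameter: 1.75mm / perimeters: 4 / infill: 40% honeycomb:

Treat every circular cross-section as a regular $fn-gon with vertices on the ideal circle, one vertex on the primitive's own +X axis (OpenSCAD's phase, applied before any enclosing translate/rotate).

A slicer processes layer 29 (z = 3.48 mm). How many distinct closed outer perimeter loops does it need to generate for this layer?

1

At z = 3.48 mm: the cylinder: section is a regular 16-gon, circumradius r=9. The result has 1 disconnected region.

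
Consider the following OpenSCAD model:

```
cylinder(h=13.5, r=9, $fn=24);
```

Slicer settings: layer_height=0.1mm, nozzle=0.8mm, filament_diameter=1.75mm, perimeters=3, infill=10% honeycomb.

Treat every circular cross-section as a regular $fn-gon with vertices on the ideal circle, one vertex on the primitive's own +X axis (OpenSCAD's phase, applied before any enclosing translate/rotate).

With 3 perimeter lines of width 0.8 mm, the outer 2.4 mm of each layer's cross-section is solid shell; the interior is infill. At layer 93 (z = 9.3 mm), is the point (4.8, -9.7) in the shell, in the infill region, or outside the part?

At z = 9.3 mm: the r=9 cylinder gives a regular 24-gon of circumradius 9 (constant along its height). Overall, the cross-section is a single solid region. The nearest boundary edge runs (2.33, -8.69)→(4.50, -7.79); distance from the point to it = 1.88 mm. The point is not inside any of the regions above, so it lies outside the cross-section (1.88 mm from the nearest boundary).

outside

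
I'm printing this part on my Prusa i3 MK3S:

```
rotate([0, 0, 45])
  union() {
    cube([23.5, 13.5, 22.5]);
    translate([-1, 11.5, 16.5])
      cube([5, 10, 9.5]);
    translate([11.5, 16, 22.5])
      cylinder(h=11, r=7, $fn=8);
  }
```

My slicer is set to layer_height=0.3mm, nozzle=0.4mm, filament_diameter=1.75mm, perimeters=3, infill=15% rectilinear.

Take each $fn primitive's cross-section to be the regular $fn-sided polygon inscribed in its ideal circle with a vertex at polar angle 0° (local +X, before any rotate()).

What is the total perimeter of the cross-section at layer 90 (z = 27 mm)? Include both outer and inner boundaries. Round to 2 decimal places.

42.86 mm

At z = 27 mm: the cube is absent (z outside [0, 22.5]); the cube at (-1, 11.5) is not intersected at this z (z outside [16.5, 26]); the cylinder at (11.5, 16): section is a regular 8-gon, circumradius r=7 (perimeter = 2·8·7.000·sin(180°/8) = 42.86 mm); Taking the union: only the r=7 cylinder at (11.5, 16) is present, so the union is just that shape — boundary = 42.86 mm; (whole slice rotated 45° about Z — lengths, areas and connectivity unchanged). Overall, the cross-section is a single solid region. Total boundary length (outer) = 42.86 mm.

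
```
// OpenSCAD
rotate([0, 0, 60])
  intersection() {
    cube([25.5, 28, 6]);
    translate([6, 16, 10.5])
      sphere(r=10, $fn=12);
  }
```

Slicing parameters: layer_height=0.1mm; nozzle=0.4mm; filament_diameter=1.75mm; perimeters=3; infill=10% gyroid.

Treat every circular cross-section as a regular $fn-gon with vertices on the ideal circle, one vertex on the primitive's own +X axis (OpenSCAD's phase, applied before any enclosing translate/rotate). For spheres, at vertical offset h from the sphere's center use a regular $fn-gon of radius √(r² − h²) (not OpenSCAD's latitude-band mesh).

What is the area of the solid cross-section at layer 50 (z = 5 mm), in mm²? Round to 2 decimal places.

192.76 mm²

At z = 5 mm: the 25.5×28 cube contributes its full rectangle (area 714.00 mm²); the r=10 sphere at (6, 16) slices to a regular 12-gon of circumradius 8.352 (√(r²−h²) with h=5.5 from center) (area = (12/2)·8.352²·sin(360°/12) = 209.25 mm²); Keeping only the common overlap: the r=10 sphere at (6, 16) partially overlaps the 25.5×28 cube; clipping to the common part keeps 192.76 mm² — area = 192.76 mm²; (whole slice rotated 60° about Z — lengths, areas and connectivity unchanged). Overall, the cross-section is a single solid region. Net area = 192.76 mm².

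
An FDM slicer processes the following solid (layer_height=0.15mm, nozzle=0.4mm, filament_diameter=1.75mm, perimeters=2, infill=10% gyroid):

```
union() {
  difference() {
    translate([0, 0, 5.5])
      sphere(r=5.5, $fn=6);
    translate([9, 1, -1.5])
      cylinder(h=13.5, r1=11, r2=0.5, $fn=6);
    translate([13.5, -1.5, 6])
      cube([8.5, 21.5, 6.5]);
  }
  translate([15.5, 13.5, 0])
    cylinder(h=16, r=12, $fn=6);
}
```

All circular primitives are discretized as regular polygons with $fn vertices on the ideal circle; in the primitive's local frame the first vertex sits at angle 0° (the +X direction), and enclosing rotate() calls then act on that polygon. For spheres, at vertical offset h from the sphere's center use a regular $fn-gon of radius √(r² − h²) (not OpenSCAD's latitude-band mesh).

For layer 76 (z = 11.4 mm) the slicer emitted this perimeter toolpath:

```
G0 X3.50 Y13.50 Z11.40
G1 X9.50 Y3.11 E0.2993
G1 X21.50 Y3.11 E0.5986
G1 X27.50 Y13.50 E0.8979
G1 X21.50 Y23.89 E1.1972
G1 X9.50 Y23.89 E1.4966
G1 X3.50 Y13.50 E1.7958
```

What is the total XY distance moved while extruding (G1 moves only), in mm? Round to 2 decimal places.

Sum the Euclidean lengths of each G1 segment: total = 71.99 mm.

71.99 mm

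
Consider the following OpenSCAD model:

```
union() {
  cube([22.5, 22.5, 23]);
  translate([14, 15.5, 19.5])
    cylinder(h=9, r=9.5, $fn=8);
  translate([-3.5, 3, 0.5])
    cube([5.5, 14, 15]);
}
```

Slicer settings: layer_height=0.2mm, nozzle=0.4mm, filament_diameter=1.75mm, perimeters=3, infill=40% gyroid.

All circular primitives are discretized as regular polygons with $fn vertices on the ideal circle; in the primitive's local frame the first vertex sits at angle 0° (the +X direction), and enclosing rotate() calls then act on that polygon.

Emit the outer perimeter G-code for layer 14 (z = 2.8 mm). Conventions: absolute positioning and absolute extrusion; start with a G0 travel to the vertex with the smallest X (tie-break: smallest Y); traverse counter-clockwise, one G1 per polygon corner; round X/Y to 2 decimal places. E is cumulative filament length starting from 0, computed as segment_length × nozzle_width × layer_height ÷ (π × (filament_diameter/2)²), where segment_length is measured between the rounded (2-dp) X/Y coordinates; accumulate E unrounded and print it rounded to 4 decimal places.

G0 X-3.50 Y3.00 Z2.80
G1 X0.00 Y3.00 E0.1164
G1 X0.00 Y0.00 E0.2162
G1 X22.50 Y0.00 E0.9645
G1 X22.50 Y22.50 E1.7129
G1 X0.00 Y22.50 E2.4612
G1 X0.00 Y17.00 E2.6442
G1 X-3.50 Y17.00 E2.7606
G1 X-3.50 Y3.00 E3.2262

At z = 2.8 mm: the 22.5×22.5 cube contributes its full rectangle; the cylinder at (14, 15.5) is absent (z outside [19.5, 28.5]); the 5.5×14 cube at (-3.5, 3) contributes its full rectangle; Combining (union): the regions partially overlap (shared area 28.00 mm²), so overlapping operands fuse into one piece — 1 connected region. The outline is a single polygon with 8 vertices. Extrusion per mm of travel: 0.4 × 0.2 / (π × 0.875²) = 0.033260. Accumulating E over each segment gives final E = 3.2262.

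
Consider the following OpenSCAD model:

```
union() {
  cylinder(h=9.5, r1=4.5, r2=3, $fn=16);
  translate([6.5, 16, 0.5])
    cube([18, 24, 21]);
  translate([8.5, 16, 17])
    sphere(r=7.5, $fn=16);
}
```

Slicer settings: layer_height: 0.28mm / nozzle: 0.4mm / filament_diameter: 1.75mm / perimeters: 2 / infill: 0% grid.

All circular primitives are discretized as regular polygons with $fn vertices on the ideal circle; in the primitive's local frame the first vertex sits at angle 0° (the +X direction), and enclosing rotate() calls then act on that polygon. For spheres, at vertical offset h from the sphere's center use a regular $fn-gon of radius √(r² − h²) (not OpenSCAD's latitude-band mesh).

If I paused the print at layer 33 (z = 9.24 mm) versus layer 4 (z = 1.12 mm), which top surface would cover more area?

layer 4 (z = 1.12 mm)

Layer 33 (z = 9.24): the cone contributes a regular 16-gon of circumradius 3.041 (interpolated between r1=4.5 and r2=3 at t=0.973) (area = (16/2)·3.041²·sin(360°/16) = 28.31 mm²); the 18×24 cube at (6.5, 16) contributes its full rectangle (area 432.00 mm²); the sphere at (8.5, 16) is not intersected at this z (|z−center|=7.760 > r=7.5); Merging all regions: the 2 present regions are separate (no shared area or edge), so areas and boundary lengths simply add and each stays a separate island — area = 460.31 mm². So its area = 460.31 mm². Layer 4 (z = 1.12): the cone contributes a regular 16-gon of circumradius 4.323 (interpolated between r1=4.5 and r2=3 at t=0.118) (area = (16/2)·4.323²·sin(360°/16) = 57.22 mm²); the cube at (6.5, 16) (footprint 18×24) is included at this height (area 432.00 mm²); the sphere at (8.5, 16) is not intersected at this z (|z−center|=15.880 > r=7.5); Merging all regions: the 2 present regions are separate (no shared area or edge), so areas and boundary lengths simply add and each stays a separate island — area = 489.22 mm². So its area = 489.22 mm². Layer 4 is larger (489.22 vs 460.31 mm²).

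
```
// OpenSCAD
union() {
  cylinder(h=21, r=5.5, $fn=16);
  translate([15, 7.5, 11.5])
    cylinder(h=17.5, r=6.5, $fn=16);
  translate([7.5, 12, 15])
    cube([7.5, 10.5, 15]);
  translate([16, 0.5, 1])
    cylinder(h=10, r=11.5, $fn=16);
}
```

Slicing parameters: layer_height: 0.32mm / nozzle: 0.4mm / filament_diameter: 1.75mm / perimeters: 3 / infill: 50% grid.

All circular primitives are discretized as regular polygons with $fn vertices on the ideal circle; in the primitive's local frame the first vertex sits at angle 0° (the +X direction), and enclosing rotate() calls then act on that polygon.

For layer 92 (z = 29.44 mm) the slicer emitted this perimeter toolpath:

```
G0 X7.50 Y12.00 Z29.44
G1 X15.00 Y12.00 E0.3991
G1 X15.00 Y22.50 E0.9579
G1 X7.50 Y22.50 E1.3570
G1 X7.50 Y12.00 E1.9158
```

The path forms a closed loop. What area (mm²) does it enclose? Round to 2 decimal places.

78.75 mm²

Apply the shoelace formula to the sequence of (X, Y) vertices; enclosed area = 78.75 mm².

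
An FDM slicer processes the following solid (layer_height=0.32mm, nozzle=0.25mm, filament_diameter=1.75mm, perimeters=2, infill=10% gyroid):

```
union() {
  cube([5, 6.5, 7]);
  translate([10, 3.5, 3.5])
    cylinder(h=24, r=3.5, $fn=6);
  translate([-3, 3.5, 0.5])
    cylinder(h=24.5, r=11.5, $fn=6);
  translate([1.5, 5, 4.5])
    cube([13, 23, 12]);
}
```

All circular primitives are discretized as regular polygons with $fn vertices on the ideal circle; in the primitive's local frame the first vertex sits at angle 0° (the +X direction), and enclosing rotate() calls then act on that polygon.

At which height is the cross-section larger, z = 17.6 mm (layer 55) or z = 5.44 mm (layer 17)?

layer 17 (z = 5.44 mm)

Layer 55 (z = 17.6): the cube is not intersected at this z (z outside [0, 7]); the r=3.5 cylinder at (10, 3.5) contributes a regular 6-gon of circumradius 3.5 (area = (6/2)·3.500²·sin(360°/6) = 31.83 mm²); the r=11.5 cylinder at (-3, 3.5) contributes a regular 6-gon of circumradius 11.5 (area = (6/2)·11.500²·sin(360°/6) = 343.60 mm²); the cube at (1.5, 5) does not reach this height (z outside [4.5, 16.5]); Taking the union: the regions partially overlap — summed areas 375.42 mm² minus the doubly-counted overlap 3.46 mm² gives 371.96 mm² — area = 371.96 mm². So its area = 371.96 mm². Layer 17 (z = 5.44): the cube is present — its section is the full 5×6.5 rectangle (area 32.50 mm²); the r=3.5 cylinder at (10, 3.5) gives a regular 6-gon of circumradius 3.5 (constant along its height) (area = (6/2)·3.500²·sin(360°/6) = 31.83 mm²); the r=11.5 cylinder at (-3, 3.5) contributes a regular 6-gon of circumradius 11.5 (area = (6/2)·11.500²·sin(360°/6) = 343.60 mm²); the 13×23 cube at (1.5, 5) contributes its full rectangle (area 299.00 mm²); Taking the union: the regions partially overlap — summed areas 706.92 mm² minus the doubly-counted overlap 73.88 mm² gives 633.05 mm² — area = 633.05 mm². So its area = 633.05 mm². Layer 17 is larger (633.05 vs 371.96 mm²).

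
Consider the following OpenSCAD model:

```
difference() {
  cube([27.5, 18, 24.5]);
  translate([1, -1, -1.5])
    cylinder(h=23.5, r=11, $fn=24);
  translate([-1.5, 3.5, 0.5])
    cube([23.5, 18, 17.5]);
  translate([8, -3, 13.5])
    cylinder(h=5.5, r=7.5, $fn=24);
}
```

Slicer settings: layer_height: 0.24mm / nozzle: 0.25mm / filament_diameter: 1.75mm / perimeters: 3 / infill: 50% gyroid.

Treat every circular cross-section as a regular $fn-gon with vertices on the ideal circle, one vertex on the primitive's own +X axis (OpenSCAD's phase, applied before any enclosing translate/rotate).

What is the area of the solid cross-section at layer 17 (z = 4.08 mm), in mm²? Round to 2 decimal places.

135.65 mm²

At z = 4.08 mm: the cube (footprint 27.5×18) is included at this height (area 495.00 mm²); the r=11 cylinder at (1, -1) gives a regular 24-gon of circumradius 11 (constant along its height) (area = (24/2)·11.000²·sin(360°/24) = 375.81 mm²); the cube at (-1.5, 3.5) is present — its section is the full 23.5×18 rectangle (area 423.00 mm²); the cylinder at (8, -3) is not intersected at this z (z outside [13.5, 19]); Taking the first minus the rest: starting from the 27.5×18 cube (495.00 mm²), the r=11 cylinder at (1, -1) partially overlaps it — only the 92.95 mm² overlap (of its 375.81 mm²) is removed, clipping the outline; the 23.5×18 cube at (-1.5, 3.5) partially overlaps it — only the 266.40 mm² overlap (of its 423.00 mm²) is removed, clipping the outline — area = 135.65 mm². Overall, the cross-section is a single solid region. Net area = 135.65 mm².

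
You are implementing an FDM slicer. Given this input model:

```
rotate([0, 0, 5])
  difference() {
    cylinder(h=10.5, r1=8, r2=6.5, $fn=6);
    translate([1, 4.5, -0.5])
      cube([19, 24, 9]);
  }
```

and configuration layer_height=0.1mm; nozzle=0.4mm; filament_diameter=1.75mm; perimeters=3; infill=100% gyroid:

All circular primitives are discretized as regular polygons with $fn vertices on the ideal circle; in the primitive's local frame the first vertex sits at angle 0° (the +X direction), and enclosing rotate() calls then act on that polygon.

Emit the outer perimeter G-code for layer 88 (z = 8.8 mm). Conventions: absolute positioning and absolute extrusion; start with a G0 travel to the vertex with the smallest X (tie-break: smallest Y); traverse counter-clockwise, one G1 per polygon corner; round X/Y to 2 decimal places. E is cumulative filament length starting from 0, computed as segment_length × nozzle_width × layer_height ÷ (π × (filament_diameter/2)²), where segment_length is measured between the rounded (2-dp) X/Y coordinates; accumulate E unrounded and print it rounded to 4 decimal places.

At z = 8.8 mm: the cone (r1=8→r2=6.5) has section circumradius 6.743 here — a regular 6-gon; the cube at (1, 4.5) is absent (z outside [-0.5, 8.5]); Taking the first minus the rest: none of the subtracted shapes is present at this height, so the cone is unchanged — 1 connected region; (rotated 5° about Z; rotation is an isometry so areas/perimeters/island counts are preserved). The outline is a single polygon with 6 vertices. Extrusion per mm of travel: 0.4 × 0.1 / (π × 0.875²) = 0.016630. Accumulating E over each segment gives final E = 0.6728.

G0 X-6.72 Y-0.59 Z8.80
G1 X-2.85 Y-6.11 E0.1121
G1 X3.87 Y-5.52 E0.2243
G1 X6.72 Y0.59 E0.3364
G1 X2.85 Y6.11 E0.4485
G1 X-3.87 Y5.52 E0.5607
G1 X-6.72 Y-0.59 E0.6728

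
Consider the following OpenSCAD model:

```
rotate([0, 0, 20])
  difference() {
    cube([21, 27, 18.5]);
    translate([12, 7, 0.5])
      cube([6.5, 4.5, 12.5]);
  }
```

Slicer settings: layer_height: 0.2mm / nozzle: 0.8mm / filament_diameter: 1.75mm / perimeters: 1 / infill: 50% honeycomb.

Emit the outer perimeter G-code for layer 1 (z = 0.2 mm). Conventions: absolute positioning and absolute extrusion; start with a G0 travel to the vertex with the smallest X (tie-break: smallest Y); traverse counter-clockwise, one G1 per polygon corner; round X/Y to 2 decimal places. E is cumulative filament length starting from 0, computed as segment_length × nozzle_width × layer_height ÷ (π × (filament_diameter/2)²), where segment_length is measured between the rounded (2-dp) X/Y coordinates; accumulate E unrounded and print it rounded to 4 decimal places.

G0 X-9.23 Y25.37 Z0.20
G1 X0.00 Y0.00 E1.7958
G1 X19.73 Y7.18 E3.1925
G1 X10.50 Y32.55 E4.9883
G1 X-9.23 Y25.37 E6.3850

At z = 0.2 mm: the cube (footprint 21×27) is included at this height; the cube at (12, 7) is not intersected at this z (z outside [0.5, 13]); Taking the first minus the rest: none of the subtracted shapes is present at this height, so the 21×27 cube is unchanged — 1 connected region; (whole slice rotated 20° about Z — lengths, areas and connectivity unchanged). The outline is a single polygon with 4 vertices. Extrusion per mm of travel: 0.8 × 0.2 / (π × 0.875²) = 0.066520. Accumulating E over each segment gives final E = 6.3850.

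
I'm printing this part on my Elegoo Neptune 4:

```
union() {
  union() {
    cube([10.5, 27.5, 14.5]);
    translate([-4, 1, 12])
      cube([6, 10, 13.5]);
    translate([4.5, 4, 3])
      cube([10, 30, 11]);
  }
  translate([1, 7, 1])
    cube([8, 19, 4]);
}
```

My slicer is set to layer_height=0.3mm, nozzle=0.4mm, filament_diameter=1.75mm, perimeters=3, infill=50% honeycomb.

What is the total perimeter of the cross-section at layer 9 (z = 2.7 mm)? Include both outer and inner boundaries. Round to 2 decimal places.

At z = 2.7 mm: the cube (footprint 10.5×27.5) is included at this height (perimeter 76.00 mm); the cube at (-4, 1) does not reach this height (z outside [12, 25.5]); the cube at (4.5, 4) is absent (z outside [3, 14]); Merging all regions: only the 10.5×27.5 cube is present, so the union is just that shape — boundary = 76.00 mm; the 8×19 cube at (1, 7) contributes its full rectangle (perimeter 54.00 mm); Taking the union: the 8×19 cube at (1, 7) lies entirely inside that combined region, so the union is just that combined region — boundary = 76.00 mm. Overall, the cross-section is a single solid region. Total boundary length (outer) = 76.00 mm.

76.00 mm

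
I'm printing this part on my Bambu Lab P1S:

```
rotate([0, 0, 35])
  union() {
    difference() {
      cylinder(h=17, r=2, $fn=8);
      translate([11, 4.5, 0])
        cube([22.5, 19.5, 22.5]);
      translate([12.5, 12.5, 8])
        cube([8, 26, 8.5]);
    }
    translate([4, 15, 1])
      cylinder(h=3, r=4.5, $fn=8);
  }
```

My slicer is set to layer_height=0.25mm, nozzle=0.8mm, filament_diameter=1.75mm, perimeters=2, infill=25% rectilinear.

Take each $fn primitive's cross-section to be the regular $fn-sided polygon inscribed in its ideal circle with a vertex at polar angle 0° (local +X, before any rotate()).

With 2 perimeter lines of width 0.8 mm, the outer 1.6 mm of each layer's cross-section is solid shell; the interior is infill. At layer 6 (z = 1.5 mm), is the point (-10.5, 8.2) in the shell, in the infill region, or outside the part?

outside

At z = 1.5 mm: the r=2 cylinder contributes a regular 8-gon of circumradius 2; the 22.5×19.5 cube at (11, 4.5) contributes its full rectangle; the cube at (12.5, 12.5) does not reach this height (z outside [8, 16.5]); Subtracting the remaining from the first: starting from the r=2 cylinder, the 22.5×19.5 cube at (11, 4.5) misses the remaining region (no effect) — 1 connected region; the r=4.5 cylinder at (4, 15) gives a regular 8-gon of circumradius 4.5 (constant along its height); Merging all regions: the 2 present regions are separate (no shared area or edge), so areas and boundary lengths simply add and each stays a separate island — 2 connected regions; (rotated 35° about Z; rotation is an isometry so areas/perimeters/island counts are preserved). Overall, the cross-section has 2 separate islands. Undo the 35° rotation: the query point maps to (-3.898, 12.740) in the un-rotated model frame. The nearest boundary edge runs (0.82, 11.82)→(-0.50, 15.00); distance from the point to it = 4.00 mm. The point is not inside any of the regions above, so it lies outside the cross-section (4.00 mm from the nearest boundary).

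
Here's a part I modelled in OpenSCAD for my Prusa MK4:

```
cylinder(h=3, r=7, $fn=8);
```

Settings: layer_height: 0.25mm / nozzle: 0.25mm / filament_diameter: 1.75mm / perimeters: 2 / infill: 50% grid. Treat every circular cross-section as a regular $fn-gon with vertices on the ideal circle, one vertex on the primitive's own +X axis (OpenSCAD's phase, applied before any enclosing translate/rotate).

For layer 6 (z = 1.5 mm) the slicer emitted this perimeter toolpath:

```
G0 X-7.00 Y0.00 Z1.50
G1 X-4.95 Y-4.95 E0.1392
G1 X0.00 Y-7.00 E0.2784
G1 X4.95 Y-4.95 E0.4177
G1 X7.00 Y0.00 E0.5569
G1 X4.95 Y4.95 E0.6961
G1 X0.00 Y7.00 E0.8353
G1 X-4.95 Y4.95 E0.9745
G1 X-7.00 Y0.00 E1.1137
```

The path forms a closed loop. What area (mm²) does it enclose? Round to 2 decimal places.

Apply the shoelace formula to the sequence of (X, Y) vertices; enclosed area = 138.60 mm².

138.60 mm²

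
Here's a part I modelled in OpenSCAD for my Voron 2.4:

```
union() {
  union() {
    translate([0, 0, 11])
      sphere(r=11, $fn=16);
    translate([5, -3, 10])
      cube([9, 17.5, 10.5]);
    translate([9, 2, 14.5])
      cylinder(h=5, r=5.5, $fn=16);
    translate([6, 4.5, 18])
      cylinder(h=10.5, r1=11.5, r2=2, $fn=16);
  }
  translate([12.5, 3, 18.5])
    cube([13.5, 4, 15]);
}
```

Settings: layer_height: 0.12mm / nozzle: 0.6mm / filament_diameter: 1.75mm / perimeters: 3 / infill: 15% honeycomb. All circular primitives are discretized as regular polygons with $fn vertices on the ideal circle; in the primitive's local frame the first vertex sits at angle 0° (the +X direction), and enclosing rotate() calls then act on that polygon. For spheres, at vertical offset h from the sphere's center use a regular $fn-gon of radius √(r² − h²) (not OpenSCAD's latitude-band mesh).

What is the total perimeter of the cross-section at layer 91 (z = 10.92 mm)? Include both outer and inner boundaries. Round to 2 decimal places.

88.65 mm

At z = 10.92 mm: the sphere: section is a regular 16-gon, circumradius = √(r²−h²) = √(11²−0.08²) = 11.000 (perimeter = 2·16·11.000·sin(180°/16) = 68.67 mm); the cube at (5, -3) is present — its section is the full 9×17.5 rectangle (perimeter 53.00 mm); the cylinder at (9, 2) is absent (z outside [14.5, 19.5]); the cone at (6, 4.5) is not intersected at this z (z outside [18, 28.5]); Taking the union: the regions partially overlap (shared area 57.34 mm²), so the edge portions inside another operand are dropped and the merged outline is re-measured after clipping — boundary = 88.65 mm; the cube at (12.5, 3) is not intersected at this z (z outside [18.5, 33.5]); Combining (union): only the result so far is present, so the union is just that shape — boundary = 88.65 mm. Overall, the cross-section is a single solid region. Total boundary length (outer) = 88.65 mm.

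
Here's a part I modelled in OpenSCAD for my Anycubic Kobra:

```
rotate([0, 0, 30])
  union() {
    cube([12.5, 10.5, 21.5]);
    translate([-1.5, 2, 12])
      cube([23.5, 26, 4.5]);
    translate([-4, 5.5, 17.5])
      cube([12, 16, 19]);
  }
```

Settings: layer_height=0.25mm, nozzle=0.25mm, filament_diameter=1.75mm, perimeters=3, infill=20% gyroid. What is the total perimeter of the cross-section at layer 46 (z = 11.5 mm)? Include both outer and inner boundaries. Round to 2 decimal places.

46.00 mm

At z = 11.5 mm: the 12.5×10.5 cube contributes its full rectangle (perimeter 46.00 mm); the cube at (-1.5, 2) does not reach this height (z outside [12, 16.5]); the cube at (-4, 5.5) does not reach this height (z outside [17.5, 36.5]); Merging all regions: only the 12.5×10.5 cube is present, so the union is just that shape — boundary = 46.00 mm; (whole slice rotated 30° about Z — lengths, areas and connectivity unchanged). Overall, the cross-section is a single solid region. Total boundary length (outer) = 46.00 mm.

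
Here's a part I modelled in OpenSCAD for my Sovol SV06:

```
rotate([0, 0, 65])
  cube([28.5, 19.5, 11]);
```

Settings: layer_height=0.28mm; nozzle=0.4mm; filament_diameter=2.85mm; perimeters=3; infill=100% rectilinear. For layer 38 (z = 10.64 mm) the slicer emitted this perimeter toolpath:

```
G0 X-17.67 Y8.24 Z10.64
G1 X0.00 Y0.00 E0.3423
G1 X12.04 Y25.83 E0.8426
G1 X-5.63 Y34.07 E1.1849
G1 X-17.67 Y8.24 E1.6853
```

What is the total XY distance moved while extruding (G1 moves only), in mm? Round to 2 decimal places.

Sum the Euclidean lengths of each G1 segment: total = 95.99 mm.

95.99 mm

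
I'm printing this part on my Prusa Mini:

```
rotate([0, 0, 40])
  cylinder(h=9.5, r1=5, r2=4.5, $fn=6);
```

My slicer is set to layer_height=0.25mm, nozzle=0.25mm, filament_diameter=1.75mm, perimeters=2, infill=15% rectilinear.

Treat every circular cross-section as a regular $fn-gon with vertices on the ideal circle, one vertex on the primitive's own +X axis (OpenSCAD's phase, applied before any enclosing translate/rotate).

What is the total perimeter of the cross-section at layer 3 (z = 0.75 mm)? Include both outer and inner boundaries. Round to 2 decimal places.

At z = 0.75 mm: the cone: at t=0.079 of its height the radius interpolates to r₁+(r₂−r₁)t = 4.961, giving a regular 6-gon of that circumradius (perimeter = 2·6·4.961·sin(180°/6) = 29.76 mm); (whole slice rotated 40° about Z — lengths, areas and connectivity unchanged). Overall, the cross-section is a single solid region. Total boundary length (outer) = 29.76 mm.

29.76 mm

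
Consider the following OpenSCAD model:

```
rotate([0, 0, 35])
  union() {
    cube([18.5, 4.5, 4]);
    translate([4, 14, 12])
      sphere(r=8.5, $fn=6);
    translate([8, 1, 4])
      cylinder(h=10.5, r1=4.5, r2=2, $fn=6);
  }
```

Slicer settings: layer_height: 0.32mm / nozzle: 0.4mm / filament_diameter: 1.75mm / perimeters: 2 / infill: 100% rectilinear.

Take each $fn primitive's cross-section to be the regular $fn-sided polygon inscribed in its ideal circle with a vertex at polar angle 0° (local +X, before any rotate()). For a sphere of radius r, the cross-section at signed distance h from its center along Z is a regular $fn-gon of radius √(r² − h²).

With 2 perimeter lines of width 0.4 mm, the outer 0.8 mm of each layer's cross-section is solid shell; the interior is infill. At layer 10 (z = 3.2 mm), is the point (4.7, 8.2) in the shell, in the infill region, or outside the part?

At z = 3.2 mm: the 18.5×4.5 cube contributes its full rectangle; the sphere at (4, 14) is absent (|z−center|=8.800 > r=8.5); the cone at (8, 1) does not reach this height (z outside [4, 14.5]); Taking the union: only the 18.5×4.5 cube is present, so the union is just that shape — 1 connected region; (rotated 35° about Z; rotation is an isometry so areas/perimeters/island counts are preserved). Overall, the cross-section is a single solid region. Undo the 35° rotation: the query point maps to (8.553, 4.021) in the un-rotated model frame. The nearest boundary edge runs (18.50, 4.50)→(0.00, 4.50); distance from the point to it = 0.48 mm. The point is inside the cross-section, 0.48 mm from the nearest boundary — within the 0.8 mm shell band (2 × 0.4).

shell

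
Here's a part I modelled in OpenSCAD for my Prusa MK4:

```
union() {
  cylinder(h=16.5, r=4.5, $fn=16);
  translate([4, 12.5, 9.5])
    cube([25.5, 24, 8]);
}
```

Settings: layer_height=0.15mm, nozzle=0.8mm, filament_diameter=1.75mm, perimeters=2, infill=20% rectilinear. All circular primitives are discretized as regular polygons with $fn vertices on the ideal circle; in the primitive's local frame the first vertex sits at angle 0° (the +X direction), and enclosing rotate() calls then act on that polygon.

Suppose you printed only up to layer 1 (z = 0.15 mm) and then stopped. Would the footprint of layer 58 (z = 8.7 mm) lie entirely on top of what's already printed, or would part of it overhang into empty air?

Compare the two slices. At z = 0.15: the cylinder: section is a regular 16-gon, circumradius r=4.5 (area = (16/2)·4.500²·sin(360°/16) = 61.99 mm²); the cube at (4, 12.5) is not intersected at this z (z outside [9.5, 17.5]); Taking the union: only the r=4.5 cylinder is present, so the union is just that shape — area = 61.99 mm². At z = 8.7: the r=4.5 cylinder contributes a regular 16-gon of circumradius 4.5 (area = (16/2)·4.500²·sin(360°/16) = 61.99 mm²); the cube at (4, 12.5) is absent (z outside [9.5, 17.5]); Combining (union): only the r=4.5 cylinder is present, so the union is just that shape — area = 61.99 mm². Checking containment: the cross-section at z = 8.7 is a subset of the cross-section at z = 0.15.

entirely on top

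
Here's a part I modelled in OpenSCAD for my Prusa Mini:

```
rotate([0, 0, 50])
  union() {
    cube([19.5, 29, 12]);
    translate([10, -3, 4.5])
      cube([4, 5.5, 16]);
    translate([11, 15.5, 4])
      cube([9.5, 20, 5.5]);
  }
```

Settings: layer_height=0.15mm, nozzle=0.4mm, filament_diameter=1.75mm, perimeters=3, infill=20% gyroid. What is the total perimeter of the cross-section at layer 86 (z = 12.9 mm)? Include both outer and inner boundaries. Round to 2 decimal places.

At z = 12.9 mm: the cube is absent (z outside [0, 12]); the cube at (10, -3) (footprint 4×5.5) is included at this height (perimeter 19.00 mm); the cube at (11, 15.5) is not intersected at this z (z outside [4, 9.5]); Merging all regions: only the 4×5.5 cube at (10, -3) is present, so the union is just that shape — boundary = 19.00 mm; (rotated 50° about Z; rotation is an isometry so areas/perimeters/island counts are preserved). Overall, the cross-section is a single solid region. Total boundary length (outer) = 19.00 mm.

19.00 mm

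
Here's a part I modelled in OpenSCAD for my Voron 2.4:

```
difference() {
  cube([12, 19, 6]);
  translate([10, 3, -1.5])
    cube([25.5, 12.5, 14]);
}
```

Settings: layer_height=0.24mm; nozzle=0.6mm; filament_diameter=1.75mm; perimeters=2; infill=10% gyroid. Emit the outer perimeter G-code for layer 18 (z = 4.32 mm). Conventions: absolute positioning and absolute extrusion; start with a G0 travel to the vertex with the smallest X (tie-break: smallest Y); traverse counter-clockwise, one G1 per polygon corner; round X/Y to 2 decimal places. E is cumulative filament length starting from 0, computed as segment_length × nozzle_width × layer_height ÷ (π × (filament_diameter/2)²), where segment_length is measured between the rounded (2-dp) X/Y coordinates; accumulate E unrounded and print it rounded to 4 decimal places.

At z = 4.32 mm: the 12×19 cube contributes its full rectangle; the 25.5×12.5 cube at (10, 3) contributes its full rectangle; Subtracting the remaining from the first: starting from the 12×19 cube, the 25.5×12.5 cube at (10, 3) partially overlaps it — only the 25.00 mm² overlap (of its 318.75 mm²) is removed, clipping the outline — 1 connected region. The outline is a single polygon with 8 vertices. Extrusion per mm of travel: 0.6 × 0.24 / (π × 0.875²) = 0.059868. Accumulating E over each segment gives final E = 3.9513.

G0 X0.00 Y0.00 Z4.32
G1 X12.00 Y0.00 E0.7184
G1 X12.00 Y3.00 E0.8980
G1 X10.00 Y3.00 E1.0178
G1 X10.00 Y15.50 E1.7661
G1 X12.00 Y15.50 E1.8858
G1 X12.00 Y19.00 E2.0954
G1 X0.00 Y19.00 E2.8138
G1 X0.00 Y0.00 E3.9513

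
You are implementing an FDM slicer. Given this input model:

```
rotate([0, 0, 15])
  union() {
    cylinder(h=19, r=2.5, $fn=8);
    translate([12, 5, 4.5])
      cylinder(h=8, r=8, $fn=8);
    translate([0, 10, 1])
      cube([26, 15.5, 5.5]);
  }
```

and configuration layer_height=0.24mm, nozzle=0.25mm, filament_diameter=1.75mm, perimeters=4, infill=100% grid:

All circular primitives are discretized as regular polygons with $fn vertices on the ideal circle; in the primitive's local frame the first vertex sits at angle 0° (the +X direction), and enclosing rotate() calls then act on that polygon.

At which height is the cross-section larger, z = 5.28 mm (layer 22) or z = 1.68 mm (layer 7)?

layer 22 (z = 5.28 mm)

Layer 22 (z = 5.28): the r=2.5 cylinder gives a regular 8-gon of circumradius 2.5 (constant along its height) (area = (8/2)·2.500²·sin(360°/8) = 17.68 mm²); the r=8 cylinder at (12, 5) contributes a regular 8-gon of circumradius 8 (area = (8/2)·8.000²·sin(360°/8) = 181.02 mm²); the cube at (0, 10) is present — its section is the full 26×15.5 rectangle (area 403.00 mm²); Combining (union): the regions partially overlap — summed areas 601.70 mm² minus the doubly-counted overlap 20.87 mm² gives 580.83 mm² — area = 580.83 mm²; (rotated 15° about Z; rotation is an isometry so areas/perimeters/island counts are preserved). So its area = 580.83 mm². Layer 7 (z = 1.68): the cylinder: section is a regular 8-gon, circumradius r=2.5 (area = (8/2)·2.500²·sin(360°/8) = 17.68 mm²); the cylinder at (12, 5) does not reach this height (z outside [4.5, 12.5]); the 26×15.5 cube at (0, 10) contributes its full rectangle (area 403.00 mm²); Merging all regions: the 2 present regions are separate (no shared area or edge), so areas and boundary lengths simply add and each stays a separate island — area = 420.68 mm²; (rotated 15° about Z; rotation is an isometry so areas/perimeters/island counts are preserved). So its area = 420.68 mm². Layer 22 is larger (580.83 vs 420.68 mm²).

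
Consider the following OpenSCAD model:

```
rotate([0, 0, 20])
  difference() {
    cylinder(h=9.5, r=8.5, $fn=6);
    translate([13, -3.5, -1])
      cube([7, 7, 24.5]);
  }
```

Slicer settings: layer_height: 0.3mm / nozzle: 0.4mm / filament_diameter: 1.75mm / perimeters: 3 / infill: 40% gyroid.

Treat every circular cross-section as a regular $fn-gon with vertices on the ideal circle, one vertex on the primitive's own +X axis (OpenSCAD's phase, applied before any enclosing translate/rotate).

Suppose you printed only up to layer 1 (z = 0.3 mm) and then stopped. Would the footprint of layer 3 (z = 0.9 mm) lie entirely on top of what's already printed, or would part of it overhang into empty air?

entirely on top

Compare the two slices. At z = 0.3: the r=8.5 cylinder contributes a regular 6-gon of circumradius 8.5 (area = (6/2)·8.500²·sin(360°/6) = 187.71 mm²); the cube at (13, -3.5) (footprint 7×7) is included at this height (area 49.00 mm²); Taking the first minus the rest: starting from the r=8.5 cylinder (187.71 mm²), the 7×7 cube at (13, -3.5) misses the remaining region (no effect) — area = 187.71 mm²; (rotated 20° about Z; rotation is an isometry so areas/perimeters/island counts are preserved). At z = 0.9: the cylinder: section is a regular 6-gon, circumradius r=8.5 (area = (6/2)·8.500²·sin(360°/6) = 187.71 mm²); the 7×7 cube at (13, -3.5) contributes its full rectangle (area 49.00 mm²); After the difference (first − rest): starting from the r=8.5 cylinder (187.71 mm²), the 7×7 cube at (13, -3.5) misses the remaining region (no effect) — area = 187.71 mm²; (rotated 20° about Z; rotation is an isometry so areas/perimeters/island counts are preserved). Checking containment: the cross-section at z = 0.9 is a subset of the cross-section at z = 0.3.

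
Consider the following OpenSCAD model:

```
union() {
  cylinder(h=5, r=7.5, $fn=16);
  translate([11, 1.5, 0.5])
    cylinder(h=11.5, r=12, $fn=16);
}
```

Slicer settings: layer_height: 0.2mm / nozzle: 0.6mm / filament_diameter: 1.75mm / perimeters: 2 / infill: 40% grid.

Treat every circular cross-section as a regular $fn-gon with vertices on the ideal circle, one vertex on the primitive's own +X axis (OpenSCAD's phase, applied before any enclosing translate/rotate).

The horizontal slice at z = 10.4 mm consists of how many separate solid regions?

At z = 10.4 mm: the cylinder is not intersected at this z (z outside [0, 5]); the cylinder at (11, 1.5): section is a regular 16-gon, circumradius r=12; Taking the union: only the r=12 cylinder at (11, 1.5) is present, so the union is just that shape — 1 connected region. The result has 1 disconnected region.

1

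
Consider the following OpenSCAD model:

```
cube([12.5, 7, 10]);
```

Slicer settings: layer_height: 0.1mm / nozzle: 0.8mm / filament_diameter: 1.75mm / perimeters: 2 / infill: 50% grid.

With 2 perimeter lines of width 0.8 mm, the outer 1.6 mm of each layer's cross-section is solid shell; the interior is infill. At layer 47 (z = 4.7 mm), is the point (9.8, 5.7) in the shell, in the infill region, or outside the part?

shell

At z = 4.7 mm: the cube is present — its section is the full 12.5×7 rectangle. Overall, the cross-section is a single solid region. The nearest boundary edge runs (12.50, 7.00)→(0.00, 7.00); distance from the point to it = 1.30 mm. The point is inside the cross-section, 1.30 mm from the nearest boundary — within the 1.6 mm shell band (2 × 0.8).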